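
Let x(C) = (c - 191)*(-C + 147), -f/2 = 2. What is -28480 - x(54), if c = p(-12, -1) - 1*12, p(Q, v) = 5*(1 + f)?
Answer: -8206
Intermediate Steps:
f = -4 (f = -2*2 = -4)
p(Q, v) = -15 (p(Q, v) = 5*(1 - 4) = 5*(-3) = -15)
c = -27 (c = -15 - 1*12 = -15 - 12 = -27)
x(C) = -32046 + 218*C (x(C) = (-27 - 191)*(-C + 147) = -218*(147 - C) = -32046 + 218*C)
-28480 - x(54) = -28480 - (-32046 + 218*54) = -28480 - (-32046 + 11772) = -28480 - 1*(-20274) = -28480 + 20274 = -8206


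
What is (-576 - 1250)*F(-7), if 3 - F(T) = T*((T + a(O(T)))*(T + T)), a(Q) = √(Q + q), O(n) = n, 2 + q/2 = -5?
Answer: -1258114 + 178948*I*√21 ≈ -1.2581e+6 + 8.2004e+5*I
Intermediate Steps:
q = -14 (q = -4 + 2*(-5) = -4 - 10 = -14)
a(Q) = √(-14 + Q) (a(Q) = √(Q - 14) = √(-14 + Q))
F(T) = 3 - 2*T²*(T + √(-14 + T)) (F(T) = 3 - T*(T + √(-14 + T))*(T + T) = 3 - T*(T + √(-14 + T))*(2*T) = 3 - T*2*T*(T + √(-14 + T)) = 3 - 2*T²*(T + √(-14 + T)))
(-576 - 1250)*F(-7) = (-576 - 1250)*(3 - 2*(-7)³ - 2*(-7)²*√(-14 - 7)) = -1826*(3 - 2*(-343) - 2*49*√(-21)) = -1826*(3 + 686 - 2*49*I*√21) = -1826*(3 + 686 - 98*I*√21) = -1826*(689 - 98*I*√21) = -1258114 + 178948*I*√21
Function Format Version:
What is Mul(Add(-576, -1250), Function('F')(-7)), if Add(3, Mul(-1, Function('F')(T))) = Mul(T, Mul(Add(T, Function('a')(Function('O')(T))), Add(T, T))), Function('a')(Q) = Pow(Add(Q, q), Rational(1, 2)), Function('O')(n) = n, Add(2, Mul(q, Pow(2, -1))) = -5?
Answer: Add(-1258114, Mul(178948, I, Pow(21, Rational(1, 2)))) ≈ Add(-1.2581e+6, Mul(8.2004e+5, I))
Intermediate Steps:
q = -14 (q = Add(-4, Mul(2, -5)) = Add(-4, -10) = -14)
Function('a')(Q) = Pow(Add(-14, Q), Rational(1, 2)) (Function('a')(Q) = Pow(Add(Q, -14), Rational(1, 2)) = Pow(Add(-14, Q), Rational(1, 2)))
Function('F')(T) = Add(3, Mul(-2, Pow(T, 2), Add(T, Pow(Add(-14, T), Rational(1, 2))))) (Function('F')(T) = Add(3, Mul(-1, Mul(T, Mul(Add(T, Pow(Add(-14, T), Rational(1, 2))), Add(T, T))))) = Add(3, Mul(-1, Mul(T, Mul(Add(T, Pow(Add(-14, T), Rational(1, 2))), Mul(2, T))))) = Add(3, Mul(-1, Mul(T, Mul(2, T, Add(T, Pow(Add(-14, T), Rational(1, 2))))))) = Add(3, Mul(-1, Mul(2, Pow(T, 2), Add(T, Pow(Add(-14, T), Rational(1, 2)))))) = Add(3, Mul(-2, Pow(T, 2), Add(T, Pow(Add(-14, T), Rational(1, 2))))))
Mul(Add(-576, -1250), Function('F')(-7)) = Mul(Add(-576, -1250), Add(3, Mul(-2, Pow(-7, 3)), Mul(-2, Pow(-7, 2), Pow(Add(-14, -7), Rational(1, 2))))) = Mul(-1826, Add(3, Mul(-2, -343), Mul(-2, 49, Pow(-21, Rational(1, 2))))) = Mul(-1826, Add(3, 686, Mul(-2, 49, Mul(I, Pow(21, Rational(1, 2)))))) = Mul(-1826, Add(3, 686, Mul(-98, I, Pow(21, Rational(1, 2))))) = Mul(-1826, Add(689, Mul(-98, I, Pow(21, Rational(1, 2))))) = Add(-1258114, Mul(178948, I, Pow(21, Rational(1, 2))))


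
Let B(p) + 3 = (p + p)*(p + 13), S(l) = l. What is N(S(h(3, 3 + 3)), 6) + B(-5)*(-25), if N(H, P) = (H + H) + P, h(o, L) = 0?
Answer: 2081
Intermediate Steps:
N(H, P) = P + 2*H (N(H, P) = 2*H + P = P + 2*H)
B(p) = -3 + 2*p*(13 + p) (B(p) = -3 + (p + p)*(p + 13) = -3 + (2*p)*(13 + p) = -3 + 2*p*(13 + p))
N(S(h(3, 3 + 3)), 6) + B(-5)*(-25) = (6 + 2*0) + (-3 + 2*(-5)² + 26*(-5))*(-25) = (6 + 0) + (-3 + 2*25 - 130)*(-25) = 6 + (-3 + 50 - 130)*(-25) = 6 - 83*(-25) = 6 + 2075 = 2081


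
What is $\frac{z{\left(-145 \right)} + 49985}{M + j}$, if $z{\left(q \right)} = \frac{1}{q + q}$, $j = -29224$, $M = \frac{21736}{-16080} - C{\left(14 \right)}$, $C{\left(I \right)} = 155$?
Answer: $- \frac{2913625449}{1712580703} \approx -1.7013$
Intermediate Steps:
$M = - \frac{314267}{2010}$ ($M = \frac{21736}{-16080} - 155 = 21736 \left(- \frac{1}{16080}\right) - 155 = - \frac{2717}{2010} - 155 = - \frac{314267}{2010} \approx -156.35$)
$z{\left(q \right)} = \frac{1}{2 q}$
$\frac{z{\left(-145 \right)} + 49985}{M + j} = \frac{\frac{1}{2 \left(-145\right)} + 49985}{- \frac{314267}{2010} - 29224} = \frac{\frac{1}{2} \left(- \frac{1}{145}\right) + 49985}{- \frac{59054507}{2010}} = \left(- \frac{1}{290} + 49985\right) \left(- \frac{2010}{59054507}\right) = \frac{14495649}{290} \left(- \frac{2010}{59054507}\right) = - \frac{2913625449}{1712580703}$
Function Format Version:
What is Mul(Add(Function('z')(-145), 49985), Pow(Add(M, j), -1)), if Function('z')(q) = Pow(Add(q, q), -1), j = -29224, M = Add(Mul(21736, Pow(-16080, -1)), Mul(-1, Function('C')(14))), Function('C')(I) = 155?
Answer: Rational(-2913625449, 1712580703) ≈ -1.7013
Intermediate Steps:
M = Rational(-314267, 2010) (M = Add(Mul(21736, Pow(-16080, -1)), Mul(-1, 155)) = Add(Mul(21736, Rational(-1, 16080)), -155) = Add(Rational(-2717, 2010), -155) = Rational(-314267, 2010) ≈ -156.35)
Function('z')(q) = Mul(Rational(1, 2), Pow(q, -1)) (Function('z')(q) = Pow(Mul(2, q), -1) = Mul(Rational(1, 2), Pow(q, -1)))
Mul(Add(Function('z')(-145), 49985), Pow(Add(M, j), -1)) = Mul(Add(Mul(Rational(1, 2), Pow(-145, -1)), 49985), Pow(Add(Rational(-314267, 2010), -29224), -1)) = Mul(Add(Mul(Rational(1, 2), Rational(-1, 145)), 49985), Pow(Rational(-59054507, 2010), -1)) = Mul(Add(Rational(-1, 290), 49985), Rational(-2010, 59054507)) = Mul(Rational(14495649, 290), Rational(-2010, 59054507)) = Rational(-2913625449, 1712580703)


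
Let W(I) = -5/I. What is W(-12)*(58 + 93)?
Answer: 755/12 ≈ 62.917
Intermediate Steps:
W(-12)*(58 + 93) = (-5/(-12))*(58 + 93) = -5*(-1/12)*151 = (5/12)*151 = 755/12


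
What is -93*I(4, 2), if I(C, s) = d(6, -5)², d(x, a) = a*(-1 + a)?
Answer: -83700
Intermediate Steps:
I(C, s) = 900 (I(C, s) = (-5*(-1 - 5))² = (-5*(-6))² = 30² = 900)
-93*I(4, 2) = -93*900 = -83700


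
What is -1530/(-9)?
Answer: 170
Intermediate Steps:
-1530/(-9) = -⅑*(-1530) = 170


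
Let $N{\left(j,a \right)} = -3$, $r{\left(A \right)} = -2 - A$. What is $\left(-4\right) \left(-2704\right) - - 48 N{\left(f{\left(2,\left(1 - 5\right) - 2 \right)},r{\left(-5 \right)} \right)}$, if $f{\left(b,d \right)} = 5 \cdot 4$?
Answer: $10672$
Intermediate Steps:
$f{\left(b,d \right)} = 20$
$\left(-4\right) \left(-2704\right) - - 48 N{\left(f{\left(2,\left(1 - 5\right) - 2 \right)},r{\left(-5 \right)} \right)} = \left(-4\right) \left(-2704\right) - \left(-48\right) \left(-3\right) = 10816 - 144 = 10672$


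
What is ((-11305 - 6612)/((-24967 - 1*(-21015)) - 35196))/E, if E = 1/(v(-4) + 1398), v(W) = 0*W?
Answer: 12523983/19574 ≈ 639.83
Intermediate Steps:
v(W) = 0
E = 1/1398 (E = 1/(0 + 1398) = 1/1398 ≈ 0.00071531)
((-11305 - 6612)/((-24967 - 1*(-21015)) - 35196))/E = ((-11305 - 6612)/((-24967 - 1*(-21015)) - 35196))/(1/1398) = -17917/((-24967 + 21015) - 35196)*1398 = -17917/(-3952 - 35196)*1398 = -17917/(-39148)*1398 = -17917*(-1/39148)*1398 = (17917/39148)*1398 = 12523983/19574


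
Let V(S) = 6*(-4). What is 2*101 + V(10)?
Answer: 178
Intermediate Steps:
V(S) = -24
2*101 + V(10) = 2*101 - 24 = 202 - 24 = 178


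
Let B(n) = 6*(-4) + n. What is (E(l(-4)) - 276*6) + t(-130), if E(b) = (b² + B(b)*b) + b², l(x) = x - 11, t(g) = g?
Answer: -751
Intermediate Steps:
B(n) = -24 + n
l(x) = -11 + x
E(b) = 2*b² + b*(-24 + b) (E(b) = (b² + (-24 + b)*b) + b² = (b² + b*(-24 + b)) + b² = 2*b² + b*(-24 + b))
(E(l(-4)) - 276*6) + t(-130) = (3*(-11 - 4)*(-8 + (-11 - 4)) - 276*6) - 130 = (3*(-15)*(-8 - 15) - 1656) - 130 = (3*(-15)*(-23) - 1656) - 130 = (1035 - 1656) - 130 = -621 - 130 = -751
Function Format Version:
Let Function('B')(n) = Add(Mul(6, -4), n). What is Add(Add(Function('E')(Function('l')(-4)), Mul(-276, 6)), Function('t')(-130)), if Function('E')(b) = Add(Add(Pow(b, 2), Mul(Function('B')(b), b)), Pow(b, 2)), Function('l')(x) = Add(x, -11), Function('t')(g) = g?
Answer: -751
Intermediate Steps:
Function('B')(n) = Add(-24, n)
Function('l')(x) = Add(-11, x)
Function('E')(b) = Add(Mul(2, Pow(b, 2)), Mul(b, Add(-24, b))) (Function('E')(b) = Add(Add(Pow(b, 2), Mul(Add(-24, b), b)), Pow(b, 2)) = Add(Add(Pow(b, 2), Mul(b, Add(-24, b))), Pow(b, 2)) = Add(Mul(2, Pow(b, 2)), Mul(b, Add(-24, b))))
Add(Add(Function('E')(Function('l')(-4)), Mul(-276, 6)), Function('t')(-130)) = Add(Add(Mul(3, Add(-11, -4), Add(-8, Add(-11, -4))), Mul(-276, 6)), -130) = Add(Add(Mul(3, -15, Add(-8, -15)), -1656), -130) = Add(Add(Mul(3, -15, -23), -1656), -130) = Add(Add(1035, -1656), -130) = Add(-621, -130) = -751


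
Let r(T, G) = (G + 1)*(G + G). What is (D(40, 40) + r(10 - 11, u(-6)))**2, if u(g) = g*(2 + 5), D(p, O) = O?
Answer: 12138256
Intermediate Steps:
u(g) = 7*g (u(g) = g*7 = 7*g)
r(T, G) = 2*G*(1 + G) (r(T, G) = (1 + G)*(2*G) = 2*G*(1 + G))
(D(40, 40) + r(10 - 11, u(-6)))**2 = (40 + 2*(7*(-6))*(1 + 7*(-6)))**2 = (40 + 2*(-42)*(1 - 42))**2 = (40 + 2*(-42)*(-41))**2 = (40 + 3444)**2 = 3484**2 = 12138256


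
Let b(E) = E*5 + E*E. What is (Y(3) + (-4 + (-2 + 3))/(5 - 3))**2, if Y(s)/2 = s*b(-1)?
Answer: 2601/4 ≈ 650.25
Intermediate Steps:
b(E) = E**2 + 5*E (b(E) = 5*E + E**2 = E**2 + 5*E)
Y(s) = -8*s (Y(s) = 2*(s*(-(5 - 1))) = 2*(s*(-1*4)) = 2*(s*(-4)) = 2*(-4*s) = -8*s)
(Y(3) + (-4 + (-2 + 3))/(5 - 3))**2 = (-8*3 + (-4 + (-2 + 3))/(5 - 3))**2 = (-24 + (-4 + 1)/2)**2 = (-24 - 3*1/2)**2 = (-24 - 3/2)**2 = (-51/2)**2 = 2601/4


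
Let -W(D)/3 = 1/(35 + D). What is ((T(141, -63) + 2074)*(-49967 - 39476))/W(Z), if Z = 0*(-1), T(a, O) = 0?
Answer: 6492667370/3 ≈ 2.1642e+9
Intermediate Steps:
Z = 0
W(D) = -3/(35 + D)
((T(141, -63) + 2074)*(-49967 - 39476))/W(Z) = ((0 + 2074)*(-49967 - 39476))/((-3/(35 + 0))) = (2074*(-89443))/((-3/35)) = -185504782/((-3*1/35)) = -185504782/(-3/35) = -185504782*(-35/3) = 6492667370/3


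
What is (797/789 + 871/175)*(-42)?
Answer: -1653388/6575 ≈ -251.47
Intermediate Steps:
(797/789 + 871/175)*(-42) = (826694/138075)*(-42) = -1653388/6575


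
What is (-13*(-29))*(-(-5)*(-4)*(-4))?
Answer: 30160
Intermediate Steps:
(-13*(-29))*(-(-5)*(-4)*(-4)) = 377*(-1*20*(-4)) = 377*(-20*(-4)) = 377*80 = 30160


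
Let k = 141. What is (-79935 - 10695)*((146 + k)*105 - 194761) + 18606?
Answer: 14920072986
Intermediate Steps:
(-79935 - 10695)*((146 + k)*105 - 194761) + 18606 = (-79935 - 10695)*((146 + 141)*105 - 194761) + 18606 = -90630*(287*105 - 194761) + 18606 = -90630*(30135 - 194761) + 18606 = -90630*(-164626) + 18606 = 14920054380 + 18606 = 14920072986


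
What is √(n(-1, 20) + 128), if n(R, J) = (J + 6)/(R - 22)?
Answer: √67114/23 ≈ 11.264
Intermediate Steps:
n(R, J) = (6 + J)/(-22 + R)
√(n(-1, 20) + 128) = √((6 + 20)/(-22 - 1) + 128) = √(26/(-23) + 128) = √(-1/23*26 + 128) = √(-26/23 + 128) = √(2918/23) = √67114/23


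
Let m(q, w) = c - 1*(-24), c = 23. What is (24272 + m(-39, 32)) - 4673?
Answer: 19646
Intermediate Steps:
m(q, w) = 47 (m(q, w) = 23 - 1*(-24) = 23 + 24 = 47)
(24272 + m(-39, 32)) - 4673 = (24272 + 47) - 4673 = 24319 - 4673 = 19646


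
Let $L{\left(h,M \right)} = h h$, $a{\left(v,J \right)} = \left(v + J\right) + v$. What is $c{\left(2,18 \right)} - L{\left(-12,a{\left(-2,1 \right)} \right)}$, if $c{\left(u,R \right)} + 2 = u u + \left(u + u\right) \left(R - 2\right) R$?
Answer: $1010$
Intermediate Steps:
$a{\left(v,J \right)} = J + 2 v$ ($a{\left(v,J \right)} = \left(J + v\right) + v = J + 2 v$)
$L{\left(h,M \right)} = h^{2}$
$c{\left(u,R \right)} = -2 + u^{2} + 2 R u \left(-2 + R\right)$ ($c{\left(u,R \right)} = -2 + \left(u u + \left(u + u\right) \left(R - 2\right) R\right) = -2 + \left(u^{2} + 2 u \left(-2 + R\right) R\right) = -2 + \left(u^{2} + 2 R u \left(-2 + R\right)\right) = -2 + u^{2} + 2 R u \left(-2 + R\right)$)
$c{\left(2,18 \right)} - L{\left(-12,a{\left(-2,1 \right)} \right)} = \left(-2 + 2^{2} - 72 \cdot 2 + 2 \cdot 2 \cdot 18^{2}\right) - \left(-12\right)^{2} = \left(-2 + 4 - 144 + 2 \cdot 2 \cdot 324\right) - 144 = \left(-2 + 4 - 144 + 1296\right) - 144 = 1154 - 144 = 1010$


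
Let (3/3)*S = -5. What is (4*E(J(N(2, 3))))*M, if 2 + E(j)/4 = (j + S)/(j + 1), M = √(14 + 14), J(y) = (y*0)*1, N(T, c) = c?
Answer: -224*√7 ≈ -592.65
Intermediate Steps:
S = -5
J(y) = 0 (J(y) = 0*1 = 0)
M = 2*√7 (M = √28 = 2*√7 ≈ 5.2915)
E(j) = -8 + 4*(-5 + j)/(1 + j) (E(j) = -8 + 4*((j - 5)/(j + 1)) = -8 + 4*((-5 + j)/(1 + j)) = -8 + 4*(-5 + j)/(1 + j))
(4*E(J(N(2, 3))))*M = (4*(4*(-7 - 1*0)/(1 + 0)))*(2*√7) = (4*(4*(-7 + 0)/1))*(2*√7) = (4*(4*1*(-7)))*(2*√7) = (4*(-28))*(2*√7) = -224*√7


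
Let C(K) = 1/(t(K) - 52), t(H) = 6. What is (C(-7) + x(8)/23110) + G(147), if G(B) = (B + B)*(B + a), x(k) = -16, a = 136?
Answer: 44224347137/531530 ≈ 83202.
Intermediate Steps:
G(B) = 2*B*(136 + B) (G(B) = (B + B)*(B + 136) = (2*B)*(136 + B) = 2*B*(136 + B))
C(K) = -1/46 (C(K) = 1/(6 - 52) = 1/(-46) = -1/46)
(C(-7) + x(8)/23110) + G(147) = (-1/46 - 16/23110) + 2*147*(136 + 147) = (-1/46 - 16*1/23110) + 2*147*283 = (-1/46 - 8/11555) + 83202 = -11923/531530 + 83202 = 44224347137/531530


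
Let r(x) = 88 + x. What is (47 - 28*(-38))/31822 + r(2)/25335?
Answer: 689137/17915786 ≈ 0.038465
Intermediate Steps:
(47 - 28*(-38))/31822 + r(2)/25335 = (47 - 28*(-38))/31822 + (88 + 2)/25335 = (47 + 1064)*(1/31822) + 90*(1/25335) = 1111*(1/31822) + 2/563 = 1111/31822 + 2/563 = 689137/17915786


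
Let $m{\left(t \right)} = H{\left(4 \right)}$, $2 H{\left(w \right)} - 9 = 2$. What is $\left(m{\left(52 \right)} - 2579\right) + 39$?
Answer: $- \frac{5069}{2} \approx -2534.5$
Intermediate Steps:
$H{\left(w \right)} = \frac{11}{2}$ ($H{\left(w \right)} = \frac{9}{2} + \frac{1}{2} \cdot 2 = \frac{9}{2} + 1 = \frac{11}{2}$)
$m{\left(t \right)} = \frac{11}{2}$
$\left(m{\left(52 \right)} - 2579\right) + 39 = \left(\frac{11}{2} - 2579\right) + 39 = - \frac{5147}{2} + 39 = - \frac{5069}{2}$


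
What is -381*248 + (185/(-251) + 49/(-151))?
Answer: -3581229922/37901 ≈ -94489.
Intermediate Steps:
-381*248 + (185/(-251) + 49/(-151)) = -94488 + (185*(-1/251) + 49*(-1/151)) = -94488 + (-185/251 - 49/151) = -94488 - 40234/37901 = -3581229922/37901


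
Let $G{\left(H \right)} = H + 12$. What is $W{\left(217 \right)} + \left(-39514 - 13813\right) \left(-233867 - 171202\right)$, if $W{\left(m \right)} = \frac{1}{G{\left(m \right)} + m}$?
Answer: $\frac{9634097095099}{446} \approx 2.1601 \cdot 10^{10}$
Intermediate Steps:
$G{\left(H \right)} = 12 + H$
$W{\left(m \right)} = \frac{1}{12 + 2 m}$ ($W{\left(m \right)} = \frac{1}{\left(12 + m\right) + m} = \frac{1}{12 + 2 m}$)
$W{\left(217 \right)} + \left(-39514 - 13813\right) \left(-233867 - 171202\right) = \frac{1}{2 \left(6 + 217\right)} + \left(-39514 - 13813\right) \left(-233867 - 171202\right) = \frac{1}{2 \cdot 223} - -21601114563 = \frac{1}{2} \cdot \frac{1}{223} + 21601114563 = \frac{1}{446} + 21601114563 = \frac{9634097095099}{446}$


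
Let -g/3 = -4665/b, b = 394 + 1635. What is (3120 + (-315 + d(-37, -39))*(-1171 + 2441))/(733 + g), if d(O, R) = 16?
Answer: -382070845/750626 ≈ -509.00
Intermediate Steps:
b = 2029
g = 13995/2029 (g = -(-13995)/2029 = -3*(-4665/2029) = 13995/2029 ≈ 6.8975)
(3120 + (-315 + d(-37, -39))*(-1171 + 2441))/(733 + g) = (3120 + (-315 + 16)*(-1171 + 2441))/(733 + 13995/2029) = (3120 - 299*1270)/(1501252/2029) = (3120 - 379730)*(2029/1501252) = -376610*2029/1501252 = -382070845/750626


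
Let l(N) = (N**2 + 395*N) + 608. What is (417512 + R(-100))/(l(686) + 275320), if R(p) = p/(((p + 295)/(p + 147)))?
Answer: 8141014/19841133 ≈ 0.41031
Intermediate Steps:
l(N) = 608 + N**2 + 395*N
R(p) = p*(147 + p)/(295 + p) (R(p) = p/(((295 + p)/(147 + p))) = p*((147 + p)/(295 + p)) = p*(147 + p)/(295 + p))
(417512 + R(-100))/(l(686) + 275320) = (417512 - 100*(147 - 100)/(295 - 100))/((608 + 686**2 + 395*686) + 275320) = (417512 - 100*47/195)/((608 + 470596 + 270970) + 275320) = (417512 - 100*1/195*47)/(742174 + 275320) = (417512 - 940/39)/1017494 = (16282028/39)*(1/1017494) = 8141014/19841133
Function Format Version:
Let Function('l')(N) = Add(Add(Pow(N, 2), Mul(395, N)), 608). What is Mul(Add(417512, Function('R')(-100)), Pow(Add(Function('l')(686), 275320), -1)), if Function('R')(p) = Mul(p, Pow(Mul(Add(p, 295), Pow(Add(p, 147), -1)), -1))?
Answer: Rational(8141014, 19841133) ≈ 0.41031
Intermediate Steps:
Function('l')(N) = Add(608, Pow(N, 2), Mul(395, N))
Function('R')(p) = Mul(p, Pow(Add(295, p), -1), Add(147, p)) (Function('R')(p) = Mul(p, Pow(Mul(Add(295, p), Pow(Add(147, p), -1)), -1)) = Mul(p, Pow(Mul(Pow(Add(147, p), -1), Add(295, p)), -1)) = Mul(p, Mul(Pow(Add(295, p), -1), Add(147, p))) = Mul(p, Pow(Add(295, p), -1), Add(147, p)))
Mul(Add(417512, Function('R')(-100)), Pow(Add(Function('l')(686), 275320), -1)) = Mul(Add(417512, Mul(-100, Pow(Add(295, -100), -1), Add(147, -100))), Pow(Add(Add(608, Pow(686, 2), Mul(395, 686)), 275320), -1)) = Mul(Add(417512, Mul(-100, Pow(195, -1), 47)), Pow(Add(Add(608, 470596, 270970), 275320), -1)) = Mul(Add(417512, Mul(-100, Rational(1, 195), 47)), Pow(Add(742174, 275320), -1)) = Mul(Add(417512, Rational(-940, 39)), Pow(1017494, -1)) = Mul(Rational(16282028, 39), Rational(1, 1017494)) = Rational(8141014, 19841133)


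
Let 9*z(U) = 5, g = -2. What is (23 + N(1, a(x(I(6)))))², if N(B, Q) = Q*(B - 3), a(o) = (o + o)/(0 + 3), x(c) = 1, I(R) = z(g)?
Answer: 4225/9 ≈ 469.44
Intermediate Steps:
z(U) = 5/9 (z(U) = (⅑)*5 = 5/9)
I(R) = 5/9
a(o) = 2*o/3 (a(o) = (2*o)/3 = (2*o)*(⅓) = 2*o/3)
N(B, Q) = Q*(-3 + B)
(23 + N(1, a(x(I(6)))))² = (23 + ((⅔)*1)*(-3 + 1))² = (23 + (⅔)*(-2))² = (23 - 4/3)² = (65/3)² = 4225/9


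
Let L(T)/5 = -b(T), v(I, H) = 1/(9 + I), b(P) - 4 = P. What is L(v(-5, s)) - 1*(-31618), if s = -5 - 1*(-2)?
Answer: 126387/4 ≈ 31597.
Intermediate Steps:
s = -3 (s = -5 + 2 = -3)
b(P) = 4 + P
L(T) = -20 - 5*T (L(T) = 5*(-(4 + T)) = 5*(-4 - T) = -20 - 5*T)
L(v(-5, s)) - 1*(-31618) = (-20 - 5/(9 - 5)) - 1*(-31618) = (-20 - 5/4) + 31618 = -85/4 + 31618 = 126387/4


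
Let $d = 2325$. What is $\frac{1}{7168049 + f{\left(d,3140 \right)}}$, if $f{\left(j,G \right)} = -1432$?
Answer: $\frac{1}{7166617} \approx 1.3954 \cdot 10^{-7}$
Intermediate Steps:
$\frac{1}{7168049 + f{\left(d,3140 \right)}} = \frac{1}{7168049 - 1432} = \frac{1}{7166617}$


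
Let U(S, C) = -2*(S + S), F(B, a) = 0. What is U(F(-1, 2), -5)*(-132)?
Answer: 0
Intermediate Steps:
U(S, C) = -4*S
U(F(-1, 2), -5)*(-132) = -4*0*(-132) = 0*(-132) = 0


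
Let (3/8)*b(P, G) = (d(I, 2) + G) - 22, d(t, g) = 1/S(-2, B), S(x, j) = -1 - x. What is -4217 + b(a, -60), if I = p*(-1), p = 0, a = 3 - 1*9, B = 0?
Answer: -4433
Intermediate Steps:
a = -6 (a = 3 - 9 = -6)
I = 0 (I = 0*(-1) = 0)
d(t, g) = 1 (d(t, g) = 1/(-1 - 1*(-2)) = 1/(-1 + 2) = 1/1 = 1)
b(P, G) = -56 + 8*G/3 (b(P, G) = 8*((1 + G) - 22)/3 = 8*(-21 + G)/3 = -56 + 8*G/3)
-4217 + b(a, -60) = -4217 + (-56 + (8/3)*(-60)) = -4217 + (-56 - 160) = -4217 - 216 = -4433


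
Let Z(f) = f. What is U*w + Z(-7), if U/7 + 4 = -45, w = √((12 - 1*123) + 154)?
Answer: -7 - 343*√43 ≈ -2256.2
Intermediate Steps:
w = √43 (w = √((12 - 123) + 154) = √(-111 + 154) = √43 ≈ 6.5574)
U = -343 (U = -28 + 7*(-45) = -28 - 315 = -343)
U*w + Z(-7) = -343*√43 - 7 = -7 - 343*√43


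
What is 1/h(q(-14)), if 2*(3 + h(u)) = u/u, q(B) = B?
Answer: -2/5 ≈ -0.40000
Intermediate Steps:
h(u) = -5/2 (h(u) = -3 + (u/u)/2 = -3 + (1/2)*1 = -3 + 1/2 = -5/2)
1/h(q(-14)) = 1/(-5/2) = -2/5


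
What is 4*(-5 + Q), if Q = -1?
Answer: -24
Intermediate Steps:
4*(-5 + Q) = 4*(-5 - 1) = 4*(-6) = -24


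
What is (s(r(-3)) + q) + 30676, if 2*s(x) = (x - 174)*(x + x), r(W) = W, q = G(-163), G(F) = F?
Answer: 31044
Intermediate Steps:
q = -163
s(x) = x*(-174 + x) (s(x) = ((x - 174)*(x + x))/2 = ((-174 + x)*(2*x))/2 = (2*x*(-174 + x))/2 = x*(-174 + x))
(s(r(-3)) + q) + 30676 = (-3*(-174 - 3) - 163) + 30676 = (-3*(-177) - 163) + 30676 = (531 - 163) + 30676 = 368 + 30676 = 31044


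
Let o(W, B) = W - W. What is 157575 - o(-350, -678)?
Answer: 157575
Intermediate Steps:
o(W, B) = 0
157575 - o(-350, -678) = 157575 - 1*0 = 157575 + 0 = 157575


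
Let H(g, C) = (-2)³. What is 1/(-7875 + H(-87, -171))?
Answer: -1/7883 ≈ -0.00012686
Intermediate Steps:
H(g, C) = -8
1/(-7875 + H(-87, -171)) = 1/(-7875 - 8) = 1/(-7883) = -1/7883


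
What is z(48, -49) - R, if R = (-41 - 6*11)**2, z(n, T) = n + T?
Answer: -11450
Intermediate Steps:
z(n, T) = T + n
R = 11449 (R = (-41 - 66)**2 = (-107)**2 = 11449)
z(48, -49) - R = (-49 + 48) - 1*11449 = -1 - 11449 = -11450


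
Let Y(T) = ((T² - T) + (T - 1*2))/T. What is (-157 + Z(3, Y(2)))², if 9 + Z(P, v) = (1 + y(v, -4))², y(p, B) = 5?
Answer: 16900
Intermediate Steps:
Y(T) = (-2 + T²)/T (Y(T) = ((T² - T) + (T - 2))/T = ((T² - T) + (-2 + T))/T = (-2 + T²)/T)
Z(P, v) = 27 (Z(P, v) = -9 + (1 + 5)² = -9 + 6² = -9 + 36 = 27)
(-157 + Z(3, Y(2)))² = (-157 + 27)² = (-130)² = 16900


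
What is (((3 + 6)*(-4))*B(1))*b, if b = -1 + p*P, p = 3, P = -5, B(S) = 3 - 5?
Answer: -1152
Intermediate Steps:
B(S) = -2
b = -16 (b = -1 + 3*(-5) = -1 - 15 = -16)
(((3 + 6)*(-4))*B(1))*b = (((3 + 6)*(-4))*(-2))*(-16) = ((9*(-4))*(-2))*(-16) = -36*(-2)*(-16) = 72*(-16) = -1152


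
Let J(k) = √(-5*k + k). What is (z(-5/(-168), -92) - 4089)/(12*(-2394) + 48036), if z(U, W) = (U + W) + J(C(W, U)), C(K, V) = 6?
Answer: -702403/3243744 + I*√6/9654 ≈ -0.21654 + 0.00025373*I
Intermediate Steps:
J(k) = 2*√(-k) (J(k) = √(-4*k) = 2*√(-k))
z(U, W) = U + W + 2*I*√6 (z(U, W) = (U + W) + 2*√(-1*6) = (U + W) + 2*√(-6) = (U + W) + 2*(I*√6) = (U + W) + 2*I*√6 = U + W + 2*I*√6)
(z(-5/(-168), -92) - 4089)/(12*(-2394) + 48036) = ((-5/(-168) - 92 + 2*I*√6) - 4089)/(12*(-2394) + 48036) = ((-5*(-1/168) - 92 + 2*I*√6) - 4089)/(-28728 + 48036) = ((5/168 - 92 + 2*I*√6) - 4089)/19308 = ((-15451/168 + 2*I*√6) - 4089)*(1/19308) = (-702403/168 + 2*I*√6)*(1/19308) = -702403/3243744 + I*√6/9654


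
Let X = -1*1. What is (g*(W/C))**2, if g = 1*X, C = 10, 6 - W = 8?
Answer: 1/25 ≈ 0.040000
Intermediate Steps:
X = -1
W = -2 (W = 6 - 1*8 = 6 - 8 = -2)
g = -1 (g = 1*(-1) = -1)
(g*(W/C))**2 = (-(-2)/10)**2 = (-1*(-1/5))**2 = (1/5)**2 = 1/25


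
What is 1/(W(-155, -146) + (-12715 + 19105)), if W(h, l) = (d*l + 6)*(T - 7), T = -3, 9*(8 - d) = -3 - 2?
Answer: 9/169390 ≈ 5.3132e-5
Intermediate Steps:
d = 77/9 (d = 8 - (-3 - 2)/9 = 8 - 1/9*(-5) = 8 + 5/9 = 77/9 ≈ 8.5556)
W(h, l) = -60 - 770*l/9 (W(h, l) = (77*l/9 + 6)*(-3 - 7) = (6 + 77*l/9)*(-10) = -60 - 770*l/9)
1/(W(-155, -146) + (-12715 + 19105)) = 1/((-60 - 770/9*(-146)) + (-12715 + 19105)) = 1/((-60 + 112420/9) + 6390) = 1/(111880/9 + 6390) = 1/(169390/9) = 9/169390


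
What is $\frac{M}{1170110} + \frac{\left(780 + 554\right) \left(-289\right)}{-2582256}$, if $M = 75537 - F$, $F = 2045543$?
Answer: $- \frac{50390782453}{32842647480} \approx -1.5343$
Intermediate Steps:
$M = -1970006$ ($M = 75537 - 2045543 = -1970006$)
$\frac{M}{1170110} + \frac{\left(780 + 554\right) \left(-289\right)}{-2582256} = - \frac{1970006}{1170110} + \frac{\left(780 + 554\right) \left(-289\right)}{-2582256} = \left(-1970006\right) \frac{1}{1170110} + 1334 \left(-289\right) \left(- \frac{1}{2582256}\right) = - \frac{985003}{585055} - - \frac{8381}{56136} = - \frac{985003}{585055} + \frac{8381}{56136} = - \frac{50390782453}{32842647480}$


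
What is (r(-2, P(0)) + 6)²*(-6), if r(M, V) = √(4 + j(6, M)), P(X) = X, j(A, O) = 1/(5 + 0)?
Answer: -1206/5 - 72*√105/5 ≈ -388.76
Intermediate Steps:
j(A, O) = ⅕ (j(A, O) = 1/5 = ⅕)
r(M, V) = √105/5 (r(M, V) = √(4 + ⅕) = √(21/5) = √105/5)
(r(-2, P(0)) + 6)²*(-6) = (√105/5 + 6)²*(-6) = (6 + √105/5)²*(-6) = -6*(6 + √105/5)²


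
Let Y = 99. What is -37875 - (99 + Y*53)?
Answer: -43221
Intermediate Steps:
-37875 - (99 + Y*53) = -37875 - (99 + 99*53) = -37875 - (99 + 5247) = -37875 - 1*5346 = -37875 - 5346 = -43221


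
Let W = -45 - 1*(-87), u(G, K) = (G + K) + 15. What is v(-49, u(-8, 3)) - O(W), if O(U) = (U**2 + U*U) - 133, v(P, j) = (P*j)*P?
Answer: 20615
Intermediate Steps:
u(G, K) = 15 + G + K
v(P, j) = j*P**2
W = 42 (W = -45 + 87 = 42)
O(U) = -133 + 2*U**2 (O(U) = (U**2 + U**2) - 133 = 2*U**2 - 133 = -133 + 2*U**2)
v(-49, u(-8, 3)) - O(W) = (15 - 8 + 3)*(-49)**2 - (-133 + 2*42**2) = 10*2401 - (-133 + 2*1764) = 24010 - (-133 + 3528) = 24010 - 1*3395 = 24010 - 3395 = 20615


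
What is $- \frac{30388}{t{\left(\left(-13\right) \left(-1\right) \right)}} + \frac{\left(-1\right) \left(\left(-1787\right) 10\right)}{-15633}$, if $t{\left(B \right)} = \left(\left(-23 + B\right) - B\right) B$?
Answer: $\frac{469712474}{4674267} \approx 100.49$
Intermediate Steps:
$t{\left(B \right)} = - 23 B$
$- \frac{30388}{t{\left(\left(-13\right) \left(-1\right) \right)}} + \frac{\left(-1\right) \left(\left(-1787\right) 10\right)}{-15633} = - \frac{30388}{\left(-23\right) \left(\left(-13\right) \left(-1\right)\right)} + \frac{\left(-1\right) \left(\left(-1787\right) 10\right)}{-15633} = - \frac{30388}{\left(-23\right) 13} + \left(-1\right) \left(-17870\right) \left(- \frac{1}{15633}\right) = - \frac{30388}{-299} + 17870 \left(- \frac{1}{15633}\right) = \left(-30388\right) \left(- \frac{1}{299}\right) - \frac{17870}{15633} = \frac{30388}{299} - \frac{17870}{15633} = \frac{469712474}{4674267}$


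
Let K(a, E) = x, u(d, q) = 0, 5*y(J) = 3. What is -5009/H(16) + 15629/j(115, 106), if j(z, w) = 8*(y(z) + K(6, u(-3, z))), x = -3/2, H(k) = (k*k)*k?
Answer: -80065561/36864 ≈ -2171.9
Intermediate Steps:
H(k) = k³ (H(k) = k²*k = k³)
y(J) = ⅗ (y(J) = (⅕)*3 = ⅗)
x = -3/2 (x = -3*½ = -3/2 ≈ -1.5000)
K(a, E) = -3/2
j(z, w) = -36/5 (j(z, w) = 8*(⅗ - 3/2) = 8*(-9/10) = -36/5)
-5009/H(16) + 15629/j(115, 106) = -5009/(16³) + 15629/(-36/5) = -5009/4096 + 15629*(-5/36) = -5009*1/4096 - 78145/36 = -5009/4096 - 78145/36 = -80065561/36864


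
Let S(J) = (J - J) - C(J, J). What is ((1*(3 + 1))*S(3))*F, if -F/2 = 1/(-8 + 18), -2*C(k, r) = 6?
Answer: -12/5 ≈ -2.4000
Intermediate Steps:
C(k, r) = -3 (C(k, r) = -½*6 = -3)
F = -⅕ (F = -2/(-8 + 18) = -2/10 = -2*⅒ = -⅕ ≈ -0.20000)
S(J) = 3 (S(J) = (J - J) - 1*(-3) = 0 + 3 = 3)
((1*(3 + 1))*S(3))*F = ((1*(3 + 1))*3)*(-⅕) = ((1*4)*3)*(-⅕) = (4*3)*(-⅕) = 12*(-⅕) = -12/5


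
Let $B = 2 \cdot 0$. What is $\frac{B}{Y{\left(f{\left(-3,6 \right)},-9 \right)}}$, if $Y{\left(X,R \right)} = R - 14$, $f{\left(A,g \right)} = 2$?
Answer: $0$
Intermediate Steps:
$B = 0$
$Y{\left(X,R \right)} = -14 + R$
$\frac{B}{Y{\left(f{\left(-3,6 \right)},-9 \right)}} = \frac{1}{-14 - 9} \cdot 0 = \frac{1}{-23} \cdot 0 = \left(- \frac{1}{23}\right) 0 = 0$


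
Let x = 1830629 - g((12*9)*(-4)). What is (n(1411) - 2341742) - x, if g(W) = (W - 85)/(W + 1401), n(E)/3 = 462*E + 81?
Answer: -2147771575/969 ≈ -2.2165e+6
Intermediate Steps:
n(E) = 243 + 1386*E (n(E) = 3*(462*E + 81) = 3*(81 + 462*E) = 243 + 1386*E)
g(W) = (-85 + W)/(1401 + W)
x = 1773880018/969 (x = 1830629 - (-85 + (12*9)*(-4))/(1401 + (12*9)*(-4)) = 1830629 - (-85 + 108*(-4))/(1401 + 108*(-4)) = 1830629 - (-85 - 432)/(1401 - 432) = 1830629 - (-517)/969 = 1830629 - 1*(-517/969) = 1830629 + 517/969 = 1773880018/969 ≈ 1.8306e+6)
(n(1411) - 2341742) - x = ((243 + 1386*1411) - 2341742) - 1*1773880018/969 = ((243 + 1955646) - 2341742) - 1773880018/969 = (1955889 - 2341742) - 1773880018/969 = -385853 - 1773880018/969 = -2147771575/969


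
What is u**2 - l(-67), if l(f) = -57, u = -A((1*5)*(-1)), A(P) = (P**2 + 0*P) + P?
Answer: 457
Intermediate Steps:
A(P) = P + P**2 (A(P) = (P**2 + 0) + P = P**2 + P = P + P**2)
u = -20 (u = -(1*5)*(-1)*(1 + (1*5)*(-1)) = -5*(-1)*(1 + 5*(-1)) = -(-5)*(1 - 5) = -(-5)*(-4) = -1*20 = -20)
u**2 - l(-67) = (-20)**2 - 1*(-57) = 400 + 57 = 457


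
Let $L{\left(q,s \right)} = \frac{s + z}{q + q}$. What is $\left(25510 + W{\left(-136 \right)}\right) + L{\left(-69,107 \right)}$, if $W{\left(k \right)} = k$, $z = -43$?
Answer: $\frac{1750774}{69} \approx 25374.0$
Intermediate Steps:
$L{\left(q,s \right)} = \frac{-43 + s}{2 q}$ ($L{\left(q,s \right)} = \frac{s - 43}{q + q} = \frac{-43 + s}{2 q}$)
$\left(25510 + W{\left(-136 \right)}\right) + L{\left(-69,107 \right)} = \left(25510 - 136\right) + \frac{-43 + 107}{2 \left(-69\right)} = 25374 + \frac{1}{2} \left(- \frac{1}{69}\right) 64 = 25374 - \frac{32}{69} = \frac{1750774}{69}$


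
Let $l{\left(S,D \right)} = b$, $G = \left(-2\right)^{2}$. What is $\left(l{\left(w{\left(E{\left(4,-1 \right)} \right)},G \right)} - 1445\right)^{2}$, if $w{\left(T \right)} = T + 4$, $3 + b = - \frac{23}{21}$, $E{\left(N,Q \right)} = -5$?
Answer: $\frac{926045761}{441} \approx 2.0999 \cdot 10^{6}$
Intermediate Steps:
$b = - \frac{86}{21}$ ($b = -3 - \frac{23}{21} = - \frac{86}{21} \approx -4.0952$)
$w{\left(T \right)} = 4 + T$
$G = 4$
$l{\left(S,D \right)} = - \frac{86}{21}$
$\left(l{\left(w{\left(E{\left(4,-1 \right)} \right)},G \right)} - 1445\right)^{2} = \left(- \frac{86}{21} - 1445\right)^{2} = \left(- \frac{30431}{21}\right)^{2} = \frac{926045761}{441}$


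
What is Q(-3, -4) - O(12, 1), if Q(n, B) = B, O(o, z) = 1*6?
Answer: -10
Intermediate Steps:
O(o, z) = 6
Q(-3, -4) - O(12, 1) = -4 - 1*6 = -4 - 6 = -10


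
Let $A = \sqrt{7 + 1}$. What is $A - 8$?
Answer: $-8 + 2 \sqrt{2} \approx -5.1716$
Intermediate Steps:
$A = 2 \sqrt{2}$ ($A = \sqrt{8} = 2 \sqrt{2} \approx 2.8284$)
$A - 8 = 2 \sqrt{2} - 8 = -8 + 2 \sqrt{2}$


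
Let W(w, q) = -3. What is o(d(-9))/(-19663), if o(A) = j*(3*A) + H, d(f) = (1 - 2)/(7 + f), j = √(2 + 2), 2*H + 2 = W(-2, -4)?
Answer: -1/39326 ≈ -2.5428e-5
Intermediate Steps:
H = -5/2 (H = -1 + (½)*(-3) = -1 - 3/2 = -5/2 ≈ -2.5000)
j = 2 (j = √4 = 2)
d(f) = -1/(7 + f)
o(A) = -5/2 + 6*A (o(A) = 2*(3*A) - 5/2 = 6*A - 5/2 = -5/2 + 6*A)
o(d(-9))/(-19663) = (-5/2 + 6*(-1/(7 - 9)))/(-19663) = (-5/2 + 6*(-1/(-2)))*(-1/19663) = (-5/2 + 6*(-1*(-½)))*(-1/19663) = (-5/2 + 6*(½))*(-1/19663) = (-5/2 + 3)*(-1/19663) = (½)*(-1/19663) = -1/39326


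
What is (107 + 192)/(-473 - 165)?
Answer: -299/638 ≈ -0.46865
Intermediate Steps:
(107 + 192)/(-473 - 165) = 299/(-638) = 299*(-1/638) = -299/638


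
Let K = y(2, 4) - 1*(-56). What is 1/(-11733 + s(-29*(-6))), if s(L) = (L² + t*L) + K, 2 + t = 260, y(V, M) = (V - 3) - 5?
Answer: 1/63485 ≈ 1.5752e-5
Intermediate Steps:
y(V, M) = -8 + V (y(V, M) = (-3 + V) - 5 = -8 + V)
K = 50 (K = (-8 + 2) - 1*(-56) = -6 + 56 = 50)
t = 258 (t = -2 + 260 = 258)
s(L) = 50 + L² + 258*L (s(L) = (L² + 258*L) + 50 = 50 + L² + 258*L)
1/(-11733 + s(-29*(-6))) = 1/(-11733 + (50 + (-29*(-6))² + 258*(-29*(-6)))) = 1/(-11733 + (50 + 174² + 258*174)) = 1/(-11733 + (50 + 30276 + 44892)) = 1/(-11733 + 75218) = 1/63485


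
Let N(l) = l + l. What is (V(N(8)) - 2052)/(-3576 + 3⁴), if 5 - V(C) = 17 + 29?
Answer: 2093/3495 ≈ 0.59886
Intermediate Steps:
N(l) = 2*l
V(C) = -41 (V(C) = 5 - (17 + 29) = 5 - 1*46 = 5 - 46 = -41)
(V(N(8)) - 2052)/(-3576 + 3⁴) = (-41 - 2052)/(-3576 + 3⁴) = -2093/(-3576 + 81) = -2093/(-3495) = -2093*(-1/3495) = 2093/3495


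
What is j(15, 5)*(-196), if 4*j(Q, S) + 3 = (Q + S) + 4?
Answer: -1029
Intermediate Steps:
j(Q, S) = 1/4 + Q/4 + S/4 (j(Q, S) = -3/4 + ((Q + S) + 4)/4 = -3/4 + (4 + Q + S)/4 = -3/4 + (1 + Q/4 + S/4) = 1/4 + Q/4 + S/4)
j(15, 5)*(-196) = (1/4 + (1/4)*15 + (1/4)*5)*(-196) = (1/4 + 15/4 + 5/4)*(-196) = (21/4)*(-196) = -1029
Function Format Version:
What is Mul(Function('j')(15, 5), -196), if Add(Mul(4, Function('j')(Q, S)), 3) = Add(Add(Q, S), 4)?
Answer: -1029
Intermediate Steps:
Function('j')(Q, S) = Add(Rational(1, 4), Mul(Rational(1, 4), Q), Mul(Rational(1, 4), S)) (Function('j')(Q, S) = Add(Rational(-3, 4), Mul(Rational(1, 4), Add(Add(Q, S), 4))) = Add(Rational(-3, 4), Mul(Rational(1, 4), Add(4, Q, S))) = Add(Rational(-3, 4), Add(1, Mul(Rational(1, 4), Q), Mul(Rational(1, 4), S))) = Add(Rational(1, 4), Mul(Rational(1, 4), Q), Mul(Rational(1, 4), S)))
Mul(Function('j')(15, 5), -196) = Mul(Add(Rational(1, 4), Mul(Rational(1, 4), 15), Mul(Rational(1, 4), 5)), -196) = Mul(Add(Rational(1, 4), Rational(15, 4), Rational(5, 4)), -196) = Mul(Rational(21, 4), -196) = -1029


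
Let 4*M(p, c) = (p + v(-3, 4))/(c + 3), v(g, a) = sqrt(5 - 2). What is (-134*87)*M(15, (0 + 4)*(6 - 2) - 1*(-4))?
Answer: -87435/46 - 5829*sqrt(3)/46 ≈ -2120.2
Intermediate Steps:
v(g, a) = sqrt(3)
M(p, c) = (p + sqrt(3))/(4*(3 + c)) (M(p, c) = ((p + sqrt(3))/(c + 3))/4 = ((p + sqrt(3))/(3 + c))/4 = (p + sqrt(3))/(4*(3 + c)))
(-134*87)*M(15, (0 + 4)*(6 - 2) - 1*(-4)) = (-134*87)*((15 + sqrt(3))/(4*(3 + ((0 + 4)*(6 - 2) - 1*(-4))))) = -5829*(15 + sqrt(3))/(2*(3 + (4*4 + 4))) = -5829*(15 + sqrt(3))/(2*(3 + (16 + 4))) = -5829*(15 + sqrt(3))/(2*(3 + 20)) = -5829*(15 + sqrt(3))/(2*23) = -11658*(15/92 + sqrt(3)/92) = -87435/46 - 5829*sqrt(3)/46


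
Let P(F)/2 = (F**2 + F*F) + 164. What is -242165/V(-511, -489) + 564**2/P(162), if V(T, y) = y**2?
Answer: 6320311307/3147549723 ≈ 2.0080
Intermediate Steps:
P(F) = 328 + 4*F**2 (P(F) = 2*((F**2 + F*F) + 164) = 2*((F**2 + F**2) + 164) = 2*(2*F**2 + 164) = 2*(164 + 2*F**2) = 328 + 4*F**2)
-242165/V(-511, -489) + 564**2/P(162) = -242165/((-489)**2) + 564**2/(328 + 4*162**2) = -242165/239121 + 318096/(328 + 4*26244) = -242165*1/239121 + 318096/(328 + 104976) = -242165/239121 + 318096/105304 = -242165/239121 + 318096*(1/105304) = -242165/239121 + 39762/13163 = 6320311307/3147549723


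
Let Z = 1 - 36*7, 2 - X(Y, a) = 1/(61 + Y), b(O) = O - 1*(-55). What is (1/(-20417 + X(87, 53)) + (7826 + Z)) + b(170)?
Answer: 23567083652/3021421 ≈ 7800.0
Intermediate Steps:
b(O) = 55 + O (b(O) = O + 55 = 55 + O)
X(Y, a) = 2 - 1/(61 + Y)
Z = -251 (Z = 1 - 252 = -251)
(1/(-20417 + X(87, 53)) + (7826 + Z)) + b(170) = (1/(-20417 + (121 + 2*87)/(61 + 87)) + (7826 - 251)) + (55 + 170) = (1/(-20417 + (121 + 174)/148) + 7575) + 225 = (1/(-20417 + (1/148)*295) + 7575) + 225 = (1/(-20417 + 295/148) + 7575) + 225 = (1/(-3021421/148) + 7575) + 225 = (-148/3021421 + 7575) + 225 = 22887263927/3021421 + 225 = 23567083652/3021421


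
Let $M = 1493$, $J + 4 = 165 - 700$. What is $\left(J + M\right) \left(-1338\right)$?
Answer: $-1276452$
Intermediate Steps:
$J = -539$ ($J = -4 + \left(165 - 700\right) = -4 - 535 = -539$)
$\left(J + M\right) \left(-1338\right) = \left(-539 + 1493\right) \left(-1338\right) = 954 \left(-1338\right) = -1276452$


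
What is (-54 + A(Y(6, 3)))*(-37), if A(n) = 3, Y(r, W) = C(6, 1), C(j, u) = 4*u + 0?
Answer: 1887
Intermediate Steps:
C(j, u) = 4*u
Y(r, W) = 4 (Y(r, W) = 4*1 = 4)
(-54 + A(Y(6, 3)))*(-37) = (-54 + 3)*(-37) = -51*(-37) = 1887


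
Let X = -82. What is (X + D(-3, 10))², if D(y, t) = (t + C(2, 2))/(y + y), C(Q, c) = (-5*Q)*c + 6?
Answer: 59536/9 ≈ 6615.1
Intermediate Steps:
C(Q, c) = 6 - 5*Q*c (C(Q, c) = -5*Q*c + 6 = 6 - 5*Q*c)
D(y, t) = (-14 + t)/(2*y) (D(y, t) = (t + (6 - 5*2*2))/(y + y) = (t + (6 - 20))/((2*y)) = (t - 14)*(1/(2*y)) = (-14 + t)*(1/(2*y)) = (-14 + t)/(2*y))
(X + D(-3, 10))² = (-82 + (½)*(-14 + 10)/(-3))² = (-82 + (½)*(-⅓)*(-4))² = (-82 + ⅔)² = (-244/3)² = 59536/9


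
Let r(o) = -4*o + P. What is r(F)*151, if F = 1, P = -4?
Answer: -1208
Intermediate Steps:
r(o) = -4 - 4*o (r(o) = -4*o - 4 = -4 - 4*o)
r(F)*151 = (-4 - 4*1)*151 = (-4 - 4)*151 = -8*151 = -1208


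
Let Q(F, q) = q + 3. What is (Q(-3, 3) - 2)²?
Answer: 16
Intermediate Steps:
Q(F, q) = 3 + q
(Q(-3, 3) - 2)² = ((3 + 3) - 2)² = (6 - 2)² = 4² = 16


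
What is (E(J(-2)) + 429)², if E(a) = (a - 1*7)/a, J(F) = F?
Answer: 751689/4 ≈ 1.8792e+5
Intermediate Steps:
E(a) = (-7 + a)/a (E(a) = (a - 7)/a = (-7 + a)/a)
(E(J(-2)) + 429)² = ((-7 - 2)/(-2) + 429)² = (-½*(-9) + 429)² = (9/2 + 429)² = (867/2)² = 751689/4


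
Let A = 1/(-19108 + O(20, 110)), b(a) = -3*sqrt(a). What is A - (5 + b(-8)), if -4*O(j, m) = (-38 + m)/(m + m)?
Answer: -10509555/2101889 + 6*I*sqrt(2) ≈ -5.0001 + 8.4853*I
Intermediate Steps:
O(j, m) = -(-38 + m)/(8*m) (O(j, m) = -(-38 + m)/(4*(m + m)) = -(-38 + m)/(4*(2*m)) = -(-38 + m)*1/(2*m)/4 = -(-38 + m)/(8*m))
A = -110/2101889 (A = 1/(-19108 + (1/8)*(38 - 1*110)/110) = 1/(-19108 + (1/8)*(1/110)*(38 - 110)) = 1/(-19108 + (1/8)*(1/110)*(-72)) = 1/(-19108 - 9/110) = 1/(-2101889/110) = -110/2101889 ≈ -5.2334e-5)
A - (5 + b(-8)) = -110/2101889 - (5 - 6*I*sqrt(2)) = -110/2101889 + (-5 + 6*I*sqrt(2)) = -10509555/2101889 + 6*I*sqrt(2)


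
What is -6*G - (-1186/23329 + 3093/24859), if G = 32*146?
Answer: -16256797721375/579935611 ≈ -28032.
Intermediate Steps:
G = 4672
-6*G - (-1186/23329 + 3093/24859) = -6*4672 - (-1186/23329 + 3093/24859) = -28032 - (-1186*1/23329 + 3093*(1/24859)) = -28032 - (-1186/23329 + 3093/24859) = -28032 - 1*42673823/579935611 = -28032 - 42673823/579935611 = -16256797721375/579935611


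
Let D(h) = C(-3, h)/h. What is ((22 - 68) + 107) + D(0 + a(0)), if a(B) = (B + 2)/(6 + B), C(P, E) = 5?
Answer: 76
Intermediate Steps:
a(B) = (2 + B)/(6 + B)
D(h) = 5/h
((22 - 68) + 107) + D(0 + a(0)) = ((22 - 68) + 107) + 5/(0 + (2 + 0)/(6 + 0)) = (-46 + 107) + 5/(0 + 2/6) = 61 + 5/(0 + (⅙)*2) = 61 + 5/(0 + ⅓) = 61 + 5/(⅓) = 61 + 5*3 = 61 + 15 = 76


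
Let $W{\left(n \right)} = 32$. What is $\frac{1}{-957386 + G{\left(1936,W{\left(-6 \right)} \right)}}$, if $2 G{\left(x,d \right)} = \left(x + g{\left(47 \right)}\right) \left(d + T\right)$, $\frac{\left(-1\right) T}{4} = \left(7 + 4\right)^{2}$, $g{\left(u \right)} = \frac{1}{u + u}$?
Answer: $- \frac{47}{65561447} \approx -7.1688 \cdot 10^{-7}$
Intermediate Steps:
$g{\left(u \right)} = \frac{1}{2 u}$
$T = -484$ ($T = - 4 \left(7 + 4\right)^{2} = - 4 \cdot 11^{2} = \left(-4\right) 121 = -484$)
$G{\left(x,d \right)} = \frac{\left(-484 + d\right) \left(\frac{1}{94} + x\right)}{2}$ ($G{\left(x,d \right)} = \frac{\left(x + \frac{1}{2 \cdot 47}\right) \left(d - 484\right)}{2} = \frac{\left(x + \frac{1}{2} \cdot \frac{1}{47}\right) \left(-484 + d\right)}{2} = \frac{\left(x + \frac{1}{94}\right) \left(-484 + d\right)}{2} = \frac{\left(\frac{1}{94} + x\right) \left(-484 + d\right)}{2} = \frac{\left(-484 + d\right) \left(\frac{1}{94} + x\right)}{2}$)
$\frac{1}{-957386 + G{\left(1936,W{\left(-6 \right)} \right)}} = \frac{1}{-957386 + \left(- \frac{121}{47} - 468512 + \frac{1}{188} \cdot 32 + \frac{1}{2} \cdot 32 \cdot 1936\right)} = \frac{1}{-957386 + \left(- \frac{121}{47} - 468512 + \frac{8}{47} + 30976\right)} = \frac{1}{-957386 - \frac{20564305}{47}} = \frac{1}{- \frac{65561447}{47}} = - \frac{47}{65561447}$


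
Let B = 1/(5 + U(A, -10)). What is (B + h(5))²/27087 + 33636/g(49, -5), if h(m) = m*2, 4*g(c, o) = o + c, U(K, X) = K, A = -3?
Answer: 1214799393/397276 ≈ 3057.8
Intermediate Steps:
g(c, o) = c/4 + o/4 (g(c, o) = (o + c)/4 = (c + o)/4 = c/4 + o/4)
B = ½ (B = 1/(5 - 3) = 1/2 = ½ ≈ 0.50000)
h(m) = 2*m
(B + h(5))²/27087 + 33636/g(49, -5) = (½ + 2*5)²/27087 + 33636/((¼)*49 + (¼)*(-5)) = (½ + 10)²*(1/27087) + 33636/(49/4 - 5/4) = (21/2)²*(1/27087) + 33636/11 = (441/4)*(1/27087) + 33636*(1/11) = 147/36116 + 33636/11 = 1214799393/397276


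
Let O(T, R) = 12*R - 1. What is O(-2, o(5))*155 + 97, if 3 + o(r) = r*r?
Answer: 40862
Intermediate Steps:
o(r) = -3 + r**2 (o(r) = -3 + r*r = -3 + r**2)
O(T, R) = -1 + 12*R
O(-2, o(5))*155 + 97 = (-1 + 12*(-3 + 5**2))*155 + 97 = (-1 + 12*(-3 + 25))*155 + 97 = (-1 + 12*22)*155 + 97 = (-1 + 264)*155 + 97 = 263*155 + 97 = 40765 + 97 = 40862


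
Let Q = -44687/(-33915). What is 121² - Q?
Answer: 496504828/33915 ≈ 14640.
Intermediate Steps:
Q = 44687/33915 (Q = -44687*(-1/33915) = 44687/33915 ≈ 1.3176)
121² - Q = 121² - 1*44687/33915 = 14641 - 44687/33915 = 496504828/33915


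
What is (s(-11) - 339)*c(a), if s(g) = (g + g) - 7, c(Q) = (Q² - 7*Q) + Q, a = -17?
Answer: -143888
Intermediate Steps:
c(Q) = Q² - 6*Q
s(g) = -7 + 2*g (s(g) = 2*g - 7 = -7 + 2*g)
(s(-11) - 339)*c(a) = ((-7 + 2*(-11)) - 339)*(-17*(-6 - 17)) = ((-7 - 22) - 339)*(-17*(-23)) = (-29 - 339)*391 = -368*391 = -143888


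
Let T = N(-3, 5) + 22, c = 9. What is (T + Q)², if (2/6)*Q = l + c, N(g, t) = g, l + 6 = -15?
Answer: 289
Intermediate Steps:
l = -21 (l = -6 - 15 = -21)
T = 19 (T = -3 + 22 = 19)
Q = -36 (Q = 3*(-21 + 9) = 3*(-12) = -36)
(T + Q)² = (19 - 36)² = (-17)² = 289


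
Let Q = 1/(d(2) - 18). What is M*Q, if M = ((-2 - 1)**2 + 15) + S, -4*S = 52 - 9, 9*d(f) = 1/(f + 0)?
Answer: -477/646 ≈ -0.73839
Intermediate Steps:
d(f) = 1/(9*f) (d(f) = 1/(9*(f + 0)) = 1/(9*f))
S = -43/4 (S = -(52 - 9)/4 = -1/4*43 = -43/4 ≈ -10.750)
M = 53/4 (M = ((-2 - 1)**2 + 15) - 43/4 = ((-3)**2 + 15) - 43/4 = (9 + 15) - 43/4 = 24 - 43/4 = 53/4 ≈ 13.250)
Q = -18/323 (Q = 1/((1/9)/2 - 18) = 1/((1/9)*(1/2) - 18) = 1/(1/18 - 18) = 1/(-323/18) = -18/323 ≈ -0.055728)
M*Q = (53/4)*(-18/323) = -477/646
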